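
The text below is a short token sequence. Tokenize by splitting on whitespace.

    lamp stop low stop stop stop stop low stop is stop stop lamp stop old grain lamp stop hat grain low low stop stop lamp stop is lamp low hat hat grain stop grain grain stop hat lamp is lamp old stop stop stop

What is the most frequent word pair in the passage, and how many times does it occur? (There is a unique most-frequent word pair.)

Bigram frequencies (highest first):
  stop stop: 7
  lamp stop: 4
  low stop: 3
  stop low: 2
  stop is: 2
  stop lamp: 2
  … (19 more, each ≤ 2)

"stop stop", 7 times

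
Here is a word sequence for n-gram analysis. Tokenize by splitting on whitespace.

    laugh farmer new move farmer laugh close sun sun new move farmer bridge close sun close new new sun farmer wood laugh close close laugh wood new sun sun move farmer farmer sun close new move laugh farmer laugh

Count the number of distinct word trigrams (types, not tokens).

39 tokens → 37 trigram windows in total.
Repeated trigrams (each contributes count−1 duplicates):
  new move farmer: 2
  sun close new: 2
2 duplicate windows → 37 − 2 = 35 distinct.

35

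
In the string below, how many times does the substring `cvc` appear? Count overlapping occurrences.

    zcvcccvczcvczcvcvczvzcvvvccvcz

Sliding a length-3 window over the 30 characters (28 positions):
  position 2–4: cvc
  position 6–8: cvc
  position 10–12: cvc
  position 14–16: cvc
  position 16–18: cvc
  position 27–29: cvc

6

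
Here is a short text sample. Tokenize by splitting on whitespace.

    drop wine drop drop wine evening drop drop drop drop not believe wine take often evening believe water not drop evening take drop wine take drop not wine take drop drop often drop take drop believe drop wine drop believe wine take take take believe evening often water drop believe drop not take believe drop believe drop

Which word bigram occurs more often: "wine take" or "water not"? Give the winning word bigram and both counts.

"wine take" (4 vs 1)

"wine take": 4 occurrences
"water not": 1 occurrence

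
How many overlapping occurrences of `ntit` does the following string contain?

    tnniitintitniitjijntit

Sliding a length-4 window over the 22 characters (19 positions):
  position 8–11: ntit
  position 19–22: ntit

2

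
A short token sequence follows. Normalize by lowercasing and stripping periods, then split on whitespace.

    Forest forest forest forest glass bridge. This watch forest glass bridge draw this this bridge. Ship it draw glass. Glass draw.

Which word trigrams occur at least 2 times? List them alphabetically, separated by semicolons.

Trigram counts meeting the condition (at least 2 times):
  forest forest forest: 2
  forest glass bridge: 2

forest forest forest; forest glass bridge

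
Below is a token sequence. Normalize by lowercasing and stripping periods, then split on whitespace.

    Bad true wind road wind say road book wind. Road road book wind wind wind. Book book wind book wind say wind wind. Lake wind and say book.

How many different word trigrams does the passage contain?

28 tokens → 26 trigram windows in total.
Repeated trigrams (each contributes count−1 duplicates):
  road book wind: 2
1 duplicate windows → 26 − 1 = 25 distinct.

25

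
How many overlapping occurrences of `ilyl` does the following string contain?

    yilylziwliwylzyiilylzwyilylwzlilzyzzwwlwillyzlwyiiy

Sliding a length-4 window over the 51 characters (48 positions):
  position 2–5: ilyl
  position 17–20: ilyl
  position 24–27: ilyl

3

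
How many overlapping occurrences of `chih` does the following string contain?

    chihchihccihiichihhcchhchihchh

4

Sliding a length-4 window over the 30 characters (27 positions):
  position 1–4: chih
  position 5–8: chih
  position 15–18: chih
  position 24–27: chih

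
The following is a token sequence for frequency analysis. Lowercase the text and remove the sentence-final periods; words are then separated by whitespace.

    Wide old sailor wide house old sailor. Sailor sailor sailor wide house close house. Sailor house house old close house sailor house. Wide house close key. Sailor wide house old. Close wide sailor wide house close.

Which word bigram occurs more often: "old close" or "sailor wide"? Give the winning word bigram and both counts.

"old close": 2 occurrences
"sailor wide": 4 occurrences

"sailor wide" (4 vs 2)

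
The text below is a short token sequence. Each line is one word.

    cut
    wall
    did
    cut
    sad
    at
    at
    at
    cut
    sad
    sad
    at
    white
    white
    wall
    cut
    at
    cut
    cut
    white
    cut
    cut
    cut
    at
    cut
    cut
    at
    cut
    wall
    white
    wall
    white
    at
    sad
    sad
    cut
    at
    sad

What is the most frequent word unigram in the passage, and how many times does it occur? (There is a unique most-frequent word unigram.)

"cut", 13 times

Unigram frequencies (highest first):
  cut: 13
  at: 9
  sad: 6
  white: 5
  wall: 4
  did: 1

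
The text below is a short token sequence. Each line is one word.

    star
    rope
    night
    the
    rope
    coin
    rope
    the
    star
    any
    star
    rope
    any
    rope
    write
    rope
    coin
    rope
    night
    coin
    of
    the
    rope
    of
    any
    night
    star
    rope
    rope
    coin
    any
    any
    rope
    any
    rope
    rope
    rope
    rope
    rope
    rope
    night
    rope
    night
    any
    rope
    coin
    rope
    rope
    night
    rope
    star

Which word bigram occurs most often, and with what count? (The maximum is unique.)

Bigram frequencies (highest first):
  rope rope: 7
  rope night: 5
  rope coin: 4
  any rope: 4
  star rope: 3
  coin rope: 3
  … (21 more, each ≤ 2)

"rope rope", 7 times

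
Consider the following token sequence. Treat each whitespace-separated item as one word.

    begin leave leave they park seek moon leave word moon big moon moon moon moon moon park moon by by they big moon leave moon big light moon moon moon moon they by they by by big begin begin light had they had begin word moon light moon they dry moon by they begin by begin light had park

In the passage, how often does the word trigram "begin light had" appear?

2

Scanning the 57 overlapping trigram windows for "begin light had":
  position 39–41: begin light had
  position 56–58: begin light had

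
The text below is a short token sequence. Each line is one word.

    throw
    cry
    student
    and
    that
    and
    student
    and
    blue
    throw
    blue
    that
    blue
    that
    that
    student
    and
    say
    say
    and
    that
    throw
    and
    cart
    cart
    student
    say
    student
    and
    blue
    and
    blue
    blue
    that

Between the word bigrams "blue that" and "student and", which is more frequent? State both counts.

"student and" (4 vs 3)

"blue that": 3 occurrences
"student and": 4 occurrences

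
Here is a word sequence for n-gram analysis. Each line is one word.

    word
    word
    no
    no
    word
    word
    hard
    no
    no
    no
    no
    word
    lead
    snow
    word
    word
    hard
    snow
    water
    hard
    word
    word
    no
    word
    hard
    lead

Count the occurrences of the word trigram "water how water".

0

Scanning the 24 overlapping trigram windows for "water how water":
  (none found)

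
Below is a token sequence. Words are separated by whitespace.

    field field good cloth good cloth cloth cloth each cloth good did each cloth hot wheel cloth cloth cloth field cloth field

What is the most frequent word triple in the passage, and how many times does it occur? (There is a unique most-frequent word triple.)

"cloth cloth cloth", 2 times

Trigram frequencies (highest first):
  cloth cloth cloth: 2
  field field good: 1
  field good cloth: 1
  good cloth good: 1
  cloth good cloth: 1
  good cloth cloth: 1
  … (13 more, each ≤ 1)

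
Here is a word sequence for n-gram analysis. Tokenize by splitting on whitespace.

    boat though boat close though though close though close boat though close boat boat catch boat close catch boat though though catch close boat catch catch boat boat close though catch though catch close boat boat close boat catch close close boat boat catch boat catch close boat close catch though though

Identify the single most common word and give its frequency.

Unigram frequencies (highest first):
  boat: 17
  close: 13
  though: 11
  catch: 11

"boat", 17 times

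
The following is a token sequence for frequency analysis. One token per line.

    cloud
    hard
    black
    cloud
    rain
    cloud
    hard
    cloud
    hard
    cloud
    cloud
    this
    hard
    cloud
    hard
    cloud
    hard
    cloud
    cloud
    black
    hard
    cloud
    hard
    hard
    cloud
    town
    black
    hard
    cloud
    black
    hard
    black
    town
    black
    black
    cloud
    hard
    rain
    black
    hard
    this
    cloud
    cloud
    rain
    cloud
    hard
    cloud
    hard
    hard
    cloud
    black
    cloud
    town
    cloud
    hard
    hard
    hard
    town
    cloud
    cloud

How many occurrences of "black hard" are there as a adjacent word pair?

Scanning the 59 overlapping bigram windows for "black hard":
  position 20–21: black hard
  position 27–28: black hard
  position 30–31: black hard
  position 39–40: black hard

4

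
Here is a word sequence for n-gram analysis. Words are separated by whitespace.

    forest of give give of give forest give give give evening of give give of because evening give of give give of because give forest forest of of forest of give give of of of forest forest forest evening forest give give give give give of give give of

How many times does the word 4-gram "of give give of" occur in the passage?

5

Scanning the 46 overlapping 4-gram windows for "of give give of":
  position 2–5: of give give of
  position 12–15: of give give of
  position 19–22: of give give of
  position 30–33: of give give of
  position 46–49: of give give of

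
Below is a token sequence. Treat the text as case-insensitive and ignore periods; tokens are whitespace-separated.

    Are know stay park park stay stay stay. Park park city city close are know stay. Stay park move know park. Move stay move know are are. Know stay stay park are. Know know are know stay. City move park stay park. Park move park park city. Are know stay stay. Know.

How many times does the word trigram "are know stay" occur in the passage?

5

Scanning the 50 overlapping trigram windows for "are know stay":
  position 1–3: are know stay
  position 14–16: are know stay
  position 27–29: are know stay
  position 35–37: are know stay
  position 48–50: are know stay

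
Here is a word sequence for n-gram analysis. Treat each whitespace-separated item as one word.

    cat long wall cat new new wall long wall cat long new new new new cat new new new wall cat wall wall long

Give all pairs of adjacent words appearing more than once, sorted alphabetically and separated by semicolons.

Bigram counts meeting the condition (more than once):
  cat long: 2
  cat new: 2
  long wall: 2
  new new: 6
  new wall: 2
  wall cat: 3
  wall long: 2

cat long; cat new; long wall; new new; new wall; wall cat; wall long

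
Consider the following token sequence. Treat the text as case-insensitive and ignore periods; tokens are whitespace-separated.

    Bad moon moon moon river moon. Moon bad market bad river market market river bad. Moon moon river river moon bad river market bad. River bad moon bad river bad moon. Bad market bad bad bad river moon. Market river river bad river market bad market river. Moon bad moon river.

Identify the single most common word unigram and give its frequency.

"bad", 16 times

Unigram frequencies (highest first):
  bad: 16
  river: 14
  moon: 13
  market: 8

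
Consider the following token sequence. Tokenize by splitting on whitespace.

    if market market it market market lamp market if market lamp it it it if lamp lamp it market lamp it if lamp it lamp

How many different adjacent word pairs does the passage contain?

13

25 tokens → 24 bigram windows in total.
Repeated bigrams (each contributes count−1 duplicates):
  lamp it: 4
  market lamp: 3
  if lamp: 2
  if market: 2
  it if: 2
  it it: 2
  it market: 2
  market market: 2
11 duplicate windows → 24 − 11 = 13 distinct.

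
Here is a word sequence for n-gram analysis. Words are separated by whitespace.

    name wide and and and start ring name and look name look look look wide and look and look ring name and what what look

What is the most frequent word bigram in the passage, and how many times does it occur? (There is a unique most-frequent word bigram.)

"and look", 3 times

Bigram frequencies (highest first):
  and look: 3
  wide and: 2
  and and: 2
  ring name: 2
  name and: 2
  look look: 2
  … (11 more, each ≤ 1)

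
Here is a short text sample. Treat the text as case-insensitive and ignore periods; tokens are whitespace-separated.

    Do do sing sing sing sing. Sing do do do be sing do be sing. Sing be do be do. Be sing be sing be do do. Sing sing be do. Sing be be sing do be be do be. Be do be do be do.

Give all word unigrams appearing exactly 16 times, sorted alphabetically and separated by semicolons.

be; do

Unigram counts meeting the condition (exactly 16 times):
  be: 16
  do: 16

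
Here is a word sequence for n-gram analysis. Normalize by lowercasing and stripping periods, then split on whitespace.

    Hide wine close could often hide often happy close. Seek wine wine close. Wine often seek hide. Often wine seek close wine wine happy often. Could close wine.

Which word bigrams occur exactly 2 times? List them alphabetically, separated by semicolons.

Bigram counts meeting the condition (exactly 2 times):
  hide often: 2
  wine close: 2
  wine wine: 2

hide often; wine close; wine wine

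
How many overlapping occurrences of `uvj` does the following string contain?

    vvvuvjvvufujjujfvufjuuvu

Sliding a length-3 window over the 24 characters (22 positions):
  position 4–6: uvj

1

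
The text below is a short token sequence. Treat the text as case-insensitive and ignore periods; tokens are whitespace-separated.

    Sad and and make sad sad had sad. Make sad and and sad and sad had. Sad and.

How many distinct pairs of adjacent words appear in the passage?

9

18 tokens → 17 bigram windows in total.
Repeated bigrams (each contributes count−1 duplicates):
  sad and: 4
  and and: 2
  and sad: 2
  had sad: 2
  make sad: 2
  sad had: 2
8 duplicate windows → 17 − 8 = 9 distinct.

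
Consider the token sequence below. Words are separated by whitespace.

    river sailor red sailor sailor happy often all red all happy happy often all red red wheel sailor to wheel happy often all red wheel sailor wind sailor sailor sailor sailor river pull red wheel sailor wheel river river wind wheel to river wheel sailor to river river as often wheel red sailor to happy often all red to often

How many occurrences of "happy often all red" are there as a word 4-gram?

4

Scanning the 57 overlapping 4-gram windows for "happy often all red":
  position 6–9: happy often all red
  position 12–15: happy often all red
  position 21–24: happy often all red
  position 55–58: happy often all red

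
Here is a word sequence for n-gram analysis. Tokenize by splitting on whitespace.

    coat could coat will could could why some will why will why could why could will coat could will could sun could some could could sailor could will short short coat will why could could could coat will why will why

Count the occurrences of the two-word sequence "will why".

Scanning the 40 overlapping bigram windows for "will why":
  position 9–10: will why
  position 11–12: will why
  position 32–33: will why
  position 38–39: will why
  position 40–41: will why

5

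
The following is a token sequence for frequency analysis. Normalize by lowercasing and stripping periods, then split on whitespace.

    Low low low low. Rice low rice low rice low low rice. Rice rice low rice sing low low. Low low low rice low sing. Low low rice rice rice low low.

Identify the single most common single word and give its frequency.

Unigram frequencies (highest first):
  low: 19
  rice: 11
  sing: 2

"low", 19 times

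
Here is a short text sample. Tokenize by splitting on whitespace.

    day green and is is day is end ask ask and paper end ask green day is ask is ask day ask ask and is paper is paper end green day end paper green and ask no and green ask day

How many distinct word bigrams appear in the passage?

41 tokens → 40 bigram windows in total.
Repeated bigrams (each contributes count−1 duplicates):
  and is: 2
  ask and: 2
  ask ask: 2
  ask day: 2
  day is: 2
  end ask: 2
  green and: 2
  green day: 2
  … (3 more repeated)
11 duplicate windows → 40 − 11 = 29 distinct.

29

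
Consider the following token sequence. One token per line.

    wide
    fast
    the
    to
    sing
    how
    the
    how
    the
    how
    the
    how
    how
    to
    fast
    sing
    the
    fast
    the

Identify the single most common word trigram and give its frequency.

Trigram frequencies (highest first):
  how the how: 3
  the how the: 2
  wide fast the: 1
  fast the to: 1
  the to sing: 1
  to sing how: 1
  … (8 more, each ≤ 1)

"how the how", 3 times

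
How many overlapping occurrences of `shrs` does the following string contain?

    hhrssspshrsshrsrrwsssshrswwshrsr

4

Sliding a length-4 window over the 32 characters (29 positions):
  position 8–11: shrs
  position 12–15: shrs
  position 22–25: shrs
  position 28–31: shrs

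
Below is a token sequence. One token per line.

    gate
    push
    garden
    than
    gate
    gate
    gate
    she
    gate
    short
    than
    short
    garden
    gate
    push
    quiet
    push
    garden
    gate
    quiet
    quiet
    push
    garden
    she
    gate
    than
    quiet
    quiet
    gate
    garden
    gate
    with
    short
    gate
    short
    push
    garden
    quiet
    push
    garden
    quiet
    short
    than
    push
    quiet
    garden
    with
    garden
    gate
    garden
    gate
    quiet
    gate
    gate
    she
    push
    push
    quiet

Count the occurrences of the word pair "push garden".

Scanning the 57 overlapping bigram windows for "push garden":
  position 2–3: push garden
  position 17–18: push garden
  position 22–23: push garden
  position 36–37: push garden
  position 39–40: push garden

5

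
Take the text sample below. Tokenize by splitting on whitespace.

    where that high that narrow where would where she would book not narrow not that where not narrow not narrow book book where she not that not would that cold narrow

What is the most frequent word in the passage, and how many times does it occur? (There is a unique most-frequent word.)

"not", 6 times

Unigram frequencies (highest first):
  not: 6
  where: 5
  that: 5
  narrow: 5
  would: 3
  book: 3
  … (3 more, each ≤ 2)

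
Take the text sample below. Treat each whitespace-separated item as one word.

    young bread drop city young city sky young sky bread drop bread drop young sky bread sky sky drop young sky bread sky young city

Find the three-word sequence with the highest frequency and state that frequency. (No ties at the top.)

"young sky bread", 3 times

Trigram frequencies (highest first):
  young sky bread: 3
  drop young sky: 2
  sky bread sky: 2
  young bread drop: 1
  bread drop city: 1
  drop city young: 1
  … (13 more, each ≤ 1)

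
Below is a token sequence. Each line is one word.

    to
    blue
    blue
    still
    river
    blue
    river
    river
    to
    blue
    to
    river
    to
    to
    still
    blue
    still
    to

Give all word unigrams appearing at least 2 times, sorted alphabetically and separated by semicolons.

Unigram counts meeting the condition (at least 2 times):
  blue: 5
  river: 4
  still: 3
  to: 6

blue; river; still; to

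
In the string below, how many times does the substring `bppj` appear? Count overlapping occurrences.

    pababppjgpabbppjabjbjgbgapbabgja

Sliding a length-4 window over the 32 characters (29 positions):
  position 5–8: bppj
  position 13–16: bppj

2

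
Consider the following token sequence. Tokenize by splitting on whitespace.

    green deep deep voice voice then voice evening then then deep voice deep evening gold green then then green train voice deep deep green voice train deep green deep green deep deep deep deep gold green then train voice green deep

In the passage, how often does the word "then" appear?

6

Scanning the 41 tokens for "then":
  position 6: then
  position 9: then
  position 10: then
  position 17: then
  position 18: then
  position 37: then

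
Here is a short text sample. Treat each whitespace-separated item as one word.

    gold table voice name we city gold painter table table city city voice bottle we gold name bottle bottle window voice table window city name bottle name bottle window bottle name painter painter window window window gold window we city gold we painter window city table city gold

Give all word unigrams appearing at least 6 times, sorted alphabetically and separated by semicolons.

Unigram counts meeting the condition (at least 6 times):
  bottle: 6
  city: 7
  gold: 6
  window: 8

bottle; city; gold; window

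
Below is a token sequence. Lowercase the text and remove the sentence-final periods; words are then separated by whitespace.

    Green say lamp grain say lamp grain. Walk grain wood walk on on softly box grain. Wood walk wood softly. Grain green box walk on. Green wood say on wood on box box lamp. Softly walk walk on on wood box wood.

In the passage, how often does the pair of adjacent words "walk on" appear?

Scanning the 41 overlapping bigram windows for "walk on":
  position 11–12: walk on
  position 24–25: walk on
  position 37–38: walk on

3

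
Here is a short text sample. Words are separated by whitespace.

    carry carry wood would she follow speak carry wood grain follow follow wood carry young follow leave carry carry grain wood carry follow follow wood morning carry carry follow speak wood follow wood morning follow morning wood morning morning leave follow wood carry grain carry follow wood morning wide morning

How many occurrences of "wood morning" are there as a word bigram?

Scanning the 49 overlapping bigram windows for "wood morning":
  position 25–26: wood morning
  position 33–34: wood morning
  position 37–38: wood morning
  position 47–48: wood morning

4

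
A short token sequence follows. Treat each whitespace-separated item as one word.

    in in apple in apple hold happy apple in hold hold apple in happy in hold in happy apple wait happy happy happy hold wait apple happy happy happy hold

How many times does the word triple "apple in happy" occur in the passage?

1

Scanning the 28 overlapping trigram windows for "apple in happy":
  position 12–14: apple in happy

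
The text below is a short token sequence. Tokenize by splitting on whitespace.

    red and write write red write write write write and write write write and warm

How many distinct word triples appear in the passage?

15 tokens → 13 trigram windows in total.
Repeated trigrams (each contributes count−1 duplicates):
  write write write: 3
  and write write: 2
  write write and: 2
4 duplicate windows → 13 − 4 = 9 distinct.

9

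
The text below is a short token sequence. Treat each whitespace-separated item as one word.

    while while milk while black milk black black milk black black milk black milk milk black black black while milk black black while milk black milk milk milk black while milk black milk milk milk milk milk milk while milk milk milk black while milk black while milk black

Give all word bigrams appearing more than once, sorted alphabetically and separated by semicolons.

Bigram counts meeting the condition (more than once):
  black black: 5
  black milk: 6
  black while: 5
  milk black: 11
  milk milk: 10
  milk while: 2
  while milk: 7

black black; black milk; black while; milk black; milk milk; milk while; while milk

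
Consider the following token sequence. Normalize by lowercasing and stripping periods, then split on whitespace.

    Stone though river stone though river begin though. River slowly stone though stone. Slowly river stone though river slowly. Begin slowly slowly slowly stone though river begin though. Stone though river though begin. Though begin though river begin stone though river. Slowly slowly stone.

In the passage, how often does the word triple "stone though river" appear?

6

Scanning the 42 overlapping trigram windows for "stone though river":
  position 1–3: stone though river
  position 4–6: stone though river
  position 16–18: stone though river
  position 24–26: stone though river
  position 29–31: stone though river
  position 39–41: stone though river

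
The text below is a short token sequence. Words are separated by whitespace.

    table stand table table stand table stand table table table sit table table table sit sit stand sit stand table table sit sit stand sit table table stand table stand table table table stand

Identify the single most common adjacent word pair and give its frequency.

Bigram frequencies (highest first):
  table table: 9
  table stand: 6
  stand table: 6
  table sit: 3
  sit stand: 3
  sit table: 2
  … (2 more, each ≤ 2)

"table table", 9 times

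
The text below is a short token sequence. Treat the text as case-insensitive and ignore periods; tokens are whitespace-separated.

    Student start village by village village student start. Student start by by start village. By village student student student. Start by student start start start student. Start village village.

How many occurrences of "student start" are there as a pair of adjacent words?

Scanning the 28 overlapping bigram windows for "student start":
  position 1–2: student start
  position 7–8: student start
  position 9–10: student start
  position 19–20: student start
  position 22–23: student start
  position 26–27: student start

6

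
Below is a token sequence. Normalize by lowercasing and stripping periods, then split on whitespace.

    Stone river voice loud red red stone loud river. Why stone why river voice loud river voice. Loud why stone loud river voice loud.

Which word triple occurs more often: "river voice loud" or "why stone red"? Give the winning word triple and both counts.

"river voice loud" (4 vs 0)

"river voice loud": 4 occurrences
"why stone red": 0 occurrences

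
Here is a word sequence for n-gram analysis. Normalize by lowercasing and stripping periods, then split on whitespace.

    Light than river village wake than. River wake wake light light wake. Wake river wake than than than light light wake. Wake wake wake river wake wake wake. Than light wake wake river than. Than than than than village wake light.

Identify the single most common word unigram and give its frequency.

Unigram frequencies (highest first):
  wake: 16
  than: 11
  light: 7
  river: 5
  village: 2

"wake", 16 times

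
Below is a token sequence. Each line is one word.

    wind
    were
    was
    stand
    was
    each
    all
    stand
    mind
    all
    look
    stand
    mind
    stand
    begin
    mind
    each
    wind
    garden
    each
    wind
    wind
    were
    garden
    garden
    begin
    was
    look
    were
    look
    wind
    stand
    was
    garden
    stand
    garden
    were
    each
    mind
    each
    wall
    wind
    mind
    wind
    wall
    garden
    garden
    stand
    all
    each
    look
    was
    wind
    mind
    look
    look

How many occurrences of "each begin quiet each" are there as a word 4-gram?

0

Scanning the 53 overlapping 4-gram windows for "each begin quiet each":
  (none found)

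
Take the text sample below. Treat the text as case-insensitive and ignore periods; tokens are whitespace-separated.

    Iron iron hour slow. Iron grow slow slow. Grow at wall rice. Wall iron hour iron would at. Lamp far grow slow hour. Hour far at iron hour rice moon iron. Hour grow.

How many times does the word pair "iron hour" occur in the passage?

4

Scanning the 32 overlapping bigram windows for "iron hour":
  position 2–3: iron hour
  position 14–15: iron hour
  position 27–28: iron hour
  position 31–32: iron hour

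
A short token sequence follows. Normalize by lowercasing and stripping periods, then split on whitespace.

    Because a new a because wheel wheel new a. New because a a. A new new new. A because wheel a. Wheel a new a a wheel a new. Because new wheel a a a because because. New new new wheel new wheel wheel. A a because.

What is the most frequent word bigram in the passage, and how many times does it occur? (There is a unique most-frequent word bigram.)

Bigram frequencies (highest first):
  a a: 6
  a new: 5
  wheel a: 5
  new a: 4
  a because: 4
  new new: 4
  … (9 more, each ≤ 3)

"a a", 6 times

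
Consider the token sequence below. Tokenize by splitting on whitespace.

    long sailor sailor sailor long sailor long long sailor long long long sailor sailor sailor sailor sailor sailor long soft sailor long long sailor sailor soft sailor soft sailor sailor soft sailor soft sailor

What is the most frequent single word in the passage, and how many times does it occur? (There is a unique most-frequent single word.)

"sailor", 19 times

Unigram frequencies (highest first):
  sailor: 19
  long: 10
  soft: 5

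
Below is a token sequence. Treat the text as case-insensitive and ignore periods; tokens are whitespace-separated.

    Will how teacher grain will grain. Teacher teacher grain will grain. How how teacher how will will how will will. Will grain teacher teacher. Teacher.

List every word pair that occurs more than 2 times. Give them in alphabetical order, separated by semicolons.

teacher teacher; will grain; will will

Bigram counts meeting the condition (more than 2 times):
  teacher teacher: 3
  will grain: 3
  will will: 3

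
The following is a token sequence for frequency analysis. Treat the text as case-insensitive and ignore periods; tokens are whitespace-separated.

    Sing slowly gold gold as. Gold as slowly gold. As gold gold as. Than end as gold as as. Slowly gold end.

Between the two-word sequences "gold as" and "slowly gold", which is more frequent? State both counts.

"gold as": 5 occurrences
"slowly gold": 3 occurrences

"gold as" (5 vs 3)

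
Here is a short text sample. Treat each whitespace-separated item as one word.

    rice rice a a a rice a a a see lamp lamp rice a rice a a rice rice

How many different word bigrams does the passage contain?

8

19 tokens → 18 bigram windows in total.
Repeated bigrams (each contributes count−1 duplicates):
  a a: 5
  rice a: 4
  a rice: 3
  rice rice: 2
10 duplicate windows → 18 − 10 = 8 distinct.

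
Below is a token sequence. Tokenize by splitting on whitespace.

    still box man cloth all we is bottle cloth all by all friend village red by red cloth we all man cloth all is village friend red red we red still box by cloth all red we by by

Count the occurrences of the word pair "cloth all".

4

Scanning the 38 overlapping bigram windows for "cloth all":
  position 4–5: cloth all
  position 9–10: cloth all
  position 22–23: cloth all
  position 34–35: cloth all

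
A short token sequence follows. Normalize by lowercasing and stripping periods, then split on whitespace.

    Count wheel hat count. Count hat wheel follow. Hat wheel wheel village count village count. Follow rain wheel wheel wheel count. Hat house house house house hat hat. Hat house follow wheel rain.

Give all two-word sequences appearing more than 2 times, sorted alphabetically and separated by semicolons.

house house; wheel wheel

Bigram counts meeting the condition (more than 2 times):
  house house: 3
  wheel wheel: 3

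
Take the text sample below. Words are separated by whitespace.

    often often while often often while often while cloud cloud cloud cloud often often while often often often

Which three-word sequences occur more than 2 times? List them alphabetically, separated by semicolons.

often often while; often while often

Trigram counts meeting the condition (more than 2 times):
  often often while: 3
  often while often: 3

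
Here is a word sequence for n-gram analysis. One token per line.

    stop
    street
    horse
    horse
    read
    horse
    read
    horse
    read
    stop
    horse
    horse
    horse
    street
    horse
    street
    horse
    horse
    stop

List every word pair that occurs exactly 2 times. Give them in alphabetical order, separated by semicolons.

Bigram counts meeting the condition (exactly 2 times):
  horse street: 2
  read horse: 2

horse street; read horse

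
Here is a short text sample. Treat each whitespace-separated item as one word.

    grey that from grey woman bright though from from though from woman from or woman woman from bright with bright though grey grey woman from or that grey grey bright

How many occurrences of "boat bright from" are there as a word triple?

0

Scanning the 28 overlapping trigram windows for "boat bright from":
  (none found)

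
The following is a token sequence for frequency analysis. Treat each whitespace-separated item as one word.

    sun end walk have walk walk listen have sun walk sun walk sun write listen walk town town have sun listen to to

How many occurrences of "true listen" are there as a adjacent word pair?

Scanning the 22 overlapping bigram windows for "true listen":
  (none found)

0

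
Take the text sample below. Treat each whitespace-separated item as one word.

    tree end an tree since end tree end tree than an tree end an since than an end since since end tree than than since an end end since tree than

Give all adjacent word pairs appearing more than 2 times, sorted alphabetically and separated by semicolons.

Bigram counts meeting the condition (more than 2 times):
  end tree: 3
  tree end: 3
  tree than: 3

end tree; tree end; tree than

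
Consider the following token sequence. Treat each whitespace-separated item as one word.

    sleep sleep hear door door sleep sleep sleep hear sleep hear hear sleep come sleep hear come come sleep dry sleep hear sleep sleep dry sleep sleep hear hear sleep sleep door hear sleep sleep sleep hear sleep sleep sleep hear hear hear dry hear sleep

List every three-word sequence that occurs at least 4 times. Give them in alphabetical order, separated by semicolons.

Trigram counts meeting the condition (at least 4 times):
  hear sleep sleep: 4
  sleep sleep hear: 5

hear sleep sleep; sleep sleep hear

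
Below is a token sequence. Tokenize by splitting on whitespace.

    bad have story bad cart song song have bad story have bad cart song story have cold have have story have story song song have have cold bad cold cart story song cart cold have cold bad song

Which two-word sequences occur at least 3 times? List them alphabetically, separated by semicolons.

Bigram counts meeting the condition (at least 3 times):
  have cold: 3
  have story: 3
  story have: 3

have cold; have story; story have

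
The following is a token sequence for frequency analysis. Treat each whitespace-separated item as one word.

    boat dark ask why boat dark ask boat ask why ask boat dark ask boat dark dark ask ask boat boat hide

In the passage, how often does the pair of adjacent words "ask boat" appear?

4

Scanning the 21 overlapping bigram windows for "ask boat":
  position 7–8: ask boat
  position 11–12: ask boat
  position 14–15: ask boat
  position 19–20: ask boat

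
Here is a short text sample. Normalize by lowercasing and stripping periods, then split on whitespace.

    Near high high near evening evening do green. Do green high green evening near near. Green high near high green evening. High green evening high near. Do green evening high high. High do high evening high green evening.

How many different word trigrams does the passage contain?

38 tokens → 36 trigram windows in total.
Repeated trigrams (each contributes count−1 duplicates):
  high green evening: 4
  green evening high: 3
  evening high green: 2
6 duplicate windows → 36 − 6 = 30 distinct.

30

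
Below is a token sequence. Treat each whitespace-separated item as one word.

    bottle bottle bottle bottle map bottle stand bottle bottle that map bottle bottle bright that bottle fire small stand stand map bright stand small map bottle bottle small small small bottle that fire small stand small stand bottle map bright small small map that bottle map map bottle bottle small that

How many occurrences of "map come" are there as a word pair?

0

Scanning the 50 overlapping bigram windows for "map come":
  (none found)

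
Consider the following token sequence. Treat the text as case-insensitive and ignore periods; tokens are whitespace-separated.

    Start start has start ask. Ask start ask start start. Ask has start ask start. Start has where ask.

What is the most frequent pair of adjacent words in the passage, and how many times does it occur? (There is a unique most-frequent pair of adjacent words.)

Bigram frequencies (highest first):
  start ask: 4
  start start: 3
  ask start: 3
  start has: 2
  has start: 2
  ask ask: 1
  … (3 more, each ≤ 1)

"start ask", 4 times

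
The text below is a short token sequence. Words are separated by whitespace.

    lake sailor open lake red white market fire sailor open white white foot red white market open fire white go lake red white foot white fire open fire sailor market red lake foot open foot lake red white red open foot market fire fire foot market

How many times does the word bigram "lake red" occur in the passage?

3

Scanning the 45 overlapping bigram windows for "lake red":
  position 4–5: lake red
  position 21–22: lake red
  position 36–37: lake red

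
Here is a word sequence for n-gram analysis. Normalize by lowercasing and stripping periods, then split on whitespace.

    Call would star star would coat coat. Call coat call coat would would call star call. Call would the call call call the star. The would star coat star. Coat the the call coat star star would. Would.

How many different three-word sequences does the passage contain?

38 tokens → 36 trigram windows in total.
Repeated trigrams (each contributes count−1 duplicates):
  coat call coat: 2
  star star would: 2
2 duplicate windows → 36 − 2 = 34 distinct.

34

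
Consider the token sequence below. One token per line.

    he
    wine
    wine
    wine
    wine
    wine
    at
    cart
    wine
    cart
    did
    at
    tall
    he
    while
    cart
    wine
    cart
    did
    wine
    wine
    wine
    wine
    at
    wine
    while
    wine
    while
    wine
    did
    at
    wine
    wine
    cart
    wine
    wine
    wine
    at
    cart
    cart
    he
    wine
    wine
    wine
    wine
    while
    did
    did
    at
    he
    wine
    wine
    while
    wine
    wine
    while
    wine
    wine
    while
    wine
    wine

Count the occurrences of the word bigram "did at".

Scanning the 60 overlapping bigram windows for "did at":
  position 11–12: did at
  position 30–31: did at
  position 48–49: did at

3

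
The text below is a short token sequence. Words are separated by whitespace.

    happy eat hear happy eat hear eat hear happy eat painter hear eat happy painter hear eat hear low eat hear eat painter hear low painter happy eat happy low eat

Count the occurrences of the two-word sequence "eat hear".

5

Scanning the 30 overlapping bigram windows for "eat hear":
  position 2–3: eat hear
  position 5–6: eat hear
  position 7–8: eat hear
  position 17–18: eat hear
  position 20–21: eat hear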